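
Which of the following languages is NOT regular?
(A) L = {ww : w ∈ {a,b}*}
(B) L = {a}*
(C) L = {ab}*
(A) {ww : w ∈ {a,b}*}

(A) L = {ww : w ∈ {a,b}*} is NOT regular.

The pumping lemma can be used to prove this:
After pumping, the two halves no longer match

The other languages are regular because they can be recognized by finite automata.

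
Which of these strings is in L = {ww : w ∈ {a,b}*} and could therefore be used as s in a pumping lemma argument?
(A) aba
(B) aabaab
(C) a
(B) aabaab

The pumping lemma is applied to a string s that lies in L, so first check membership of each option:
- (A) aba has odd length 3, so it cannot be written as ww and is not in L ✗
- (B) aabaab splits into halves aab · aab, which are equal, so it is in L (w = aab) ✓
- (C) a has odd length 1, so it cannot be written as ww and is not in L ✗

Only (B) aabaab is in L, so it is the only candidate that could play the role of s.
(In a complete proof one picks s in terms of the pumping length p so that |s| ≥ p is guaranteed; a fixed string like aabaab illustrates the shape of such an s.)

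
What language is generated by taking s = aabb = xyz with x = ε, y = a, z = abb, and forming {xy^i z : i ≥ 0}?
{xy^i z : i ≥ 0} = {a^(i+1) b^2 : i ≥ 0} = {abb, aabb, aaabb, ...}

With x = ε, y = a, z = abb: Starting with aabb and pumping the first 'a' (z = abb keeps the second 'a'), we get strings with i+1 a's followed by 2 b's for i = 0, 1, 2, ...; note bb is not produced because z always contributes one a.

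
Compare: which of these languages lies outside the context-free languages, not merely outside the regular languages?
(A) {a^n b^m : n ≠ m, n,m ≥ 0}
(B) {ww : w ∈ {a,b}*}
(B) {ww : w ∈ {a,b}*}

(B) {ww : w ∈ {a,b}*} requires the CFL pumping lemma.

- {a^n b^m : n ≠ m, n,m ≥ 0} is context-free (but not regular)
  • Can be shown non-regular with the regular pumping lemma
  • After pumping a's, we can make n = m

- {ww : w ∈ {a,b}*} is NOT context-free
  • Requires the CFL pumping lemma to prove
  • Even a PDA cannot compare two arbitrary halves symbol by symbol; CFL pumping on a^p b^p a^p b^p fails

The CFL pumping lemma is "stronger" in that it can prove non-membership
in the larger class of context-free languages.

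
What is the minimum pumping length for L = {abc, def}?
p = 4

For a finite language L, the pumping lemma holds vacuously if p > max|s| for s ∈ L.

The longest string in L = {abc, def} has length 3.
If p = 4, then no string s ∈ L has |s| ≥ p, so the condition is vacuously true.

The minimum pumping length is p = 4.

Why no smaller p works: for any p ≤ 3, the longest string s ∈ L has |s| = 3 ≥ p, so it would
have to be pumpable; but pumping up (i = 2, 3, ...) produces ever longer strings, which cannot all lie in the
finite language L. So the pumping property fails for every p ≤ 3.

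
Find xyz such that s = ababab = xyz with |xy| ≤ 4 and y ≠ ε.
x = '', y = 'ab', z = 'abab'

For s = ababab and p = 4, one valid decomposition is:
- x = '' (length 0)
- y = 'ab' (length 2)
- z = 'abab' (length 4)

Verification:
- xyz = '' + 'ab' + 'abab' = ababab ✓
- |xy| = 2 ≤ 4 ✓
- |y| = 2 > 0 ✓

All pumping lemma constraints are satisfied.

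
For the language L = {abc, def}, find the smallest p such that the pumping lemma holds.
p = 4

For a finite language L, the pumping lemma holds vacuously if p > max|s| for s ∈ L.

The longest string in L = {abc, def} has length 3.
If p = 4, then no string s ∈ L has |s| ≥ p, so the condition is vacuously true.

The minimum pumping length is p = 4.

Why no smaller p works: for any p ≤ 3, the longest string s ∈ L has |s| = 3 ≥ p, so it would
have to be pumpable; but pumping up (i = 2, 3, ...) produces ever longer strings, which cannot all lie in the
finite language L. So the pumping property fails for every p ≤ 3.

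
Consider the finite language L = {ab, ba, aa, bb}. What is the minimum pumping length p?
p = 3

For a finite language L, the pumping lemma holds vacuously if p > max|s| for s ∈ L.

The longest string in L = {ab, ba, aa, bb} has length 2.
If p = 3, then no string s ∈ L has |s| ≥ p, so the condition is vacuously true.

The minimum pumping length is p = 3.

Why no smaller p works: for any p ≤ 2, the longest string s ∈ L has |s| = 2 ≥ p, so it would
have to be pumpable; but pumping up (i = 2, 3, ...) produces ever longer strings, which cannot all lie in the
finite language L. So the pumping property fails for every p ≤ 2.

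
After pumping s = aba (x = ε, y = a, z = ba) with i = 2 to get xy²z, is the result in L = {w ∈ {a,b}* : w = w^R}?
No

xy²z = ε · aa · ba = aaba.
aaba reversed is abaa ≠ aaba, so it is not a palindrome and is not in L.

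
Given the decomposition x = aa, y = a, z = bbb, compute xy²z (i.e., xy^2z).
aaaabbb

Given x = 'aa', y = 'a', z = 'bbb' and i = 2:

xy^2z = x + y·y·...·y (2 times) + z
       = 'aa' + 'a'^2 + 'bbb'
       = 'aa' + 'aa' + 'bbb'
       = 'aaaabbb'

The pumped string is 'aaaabbb' with length 7.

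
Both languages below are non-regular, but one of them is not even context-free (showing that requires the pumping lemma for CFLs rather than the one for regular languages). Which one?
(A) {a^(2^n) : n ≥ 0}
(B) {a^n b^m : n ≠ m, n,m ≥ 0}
(A) {a^(2^n) : n ≥ 0}

(A) {a^(2^n) : n ≥ 0} requires the CFL pumping lemma.

- {a^n b^m : n ≠ m, n,m ≥ 0} is context-free (but not regular)
  • Can be shown non-regular with the regular pumping lemma
  • After pumping a's, we can make n = m

- {a^(2^n) : n ≥ 0} is NOT context-free
  • Requires the CFL pumping lemma to prove
  • Gaps between powers of 2 grow exponentially

The CFL pumping lemma is "stronger" in that it can prove non-membership
in the larger class of context-free languages.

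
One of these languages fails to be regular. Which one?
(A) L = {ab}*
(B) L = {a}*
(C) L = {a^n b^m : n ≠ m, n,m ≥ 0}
(C) {a^n b^m : n ≠ m, n,m ≥ 0}

(C) L = {a^n b^m : n ≠ m, n,m ≥ 0} is NOT regular.

The pumping lemma can be used to prove this:
After pumping a's, we can make n = m

The other languages are regular because they can be recognized by finite automata.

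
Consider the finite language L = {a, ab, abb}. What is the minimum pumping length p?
p = 4

For a finite language L, the pumping lemma holds vacuously if p > max|s| for s ∈ L.

The longest string in L = {a, ab, abb} has length 3.
If p = 4, then no string s ∈ L has |s| ≥ p, so the condition is vacuously true.

The minimum pumping length is p = 4.

Why no smaller p works: for any p ≤ 3, the longest string s ∈ L has |s| = 3 ≥ p, so it would
have to be pumpable; but pumping up (i = 2, 3, ...) produces ever longer strings, which cannot all lie in the
finite language L. So the pumping property fails for every p ≤ 3.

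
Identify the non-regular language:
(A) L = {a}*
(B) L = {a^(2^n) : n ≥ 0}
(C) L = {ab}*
(B) {a^(2^n) : n ≥ 0}

(B) L = {a^(2^n) : n ≥ 0} is NOT regular.

The pumping lemma can be used to prove this:
After pumping, length is no longer a power of 2

The other languages are regular because they can be recognized by finite automata.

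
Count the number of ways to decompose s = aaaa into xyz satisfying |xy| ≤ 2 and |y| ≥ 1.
3

For s = 'aaaa' with pumping length p = 2:

Constraints: |xy| ≤ 2, |y| > 0

Valid decompositions (|xy| ≤ p, |y| ≥ 1):
  • x='', y='a', z='aaa'
  • x='a', y='a', z='aa'
  • x='', y='aa', z='aa'

Total count: 3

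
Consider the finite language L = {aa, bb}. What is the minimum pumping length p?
p = 3

For a finite language L, the pumping lemma holds vacuously if p > max|s| for s ∈ L.

The longest string in L = {aa, bb} has length 2.
If p = 3, then no string s ∈ L has |s| ≥ p, so the condition is vacuously true.

The minimum pumping length is p = 3.

Why no smaller p works: for any p ≤ 2, the longest string s ∈ L has |s| = 2 ≥ p, so it would
have to be pumpable; but pumping up (i = 2, 3, ...) produces ever longer strings, which cannot all lie in the
finite language L. So the pumping property fails for every p ≤ 2.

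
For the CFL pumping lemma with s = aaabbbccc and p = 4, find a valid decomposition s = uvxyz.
u='aa', v='a', x='bb', y='b', z='ccc'

For s = aaabbbccc with pumping length p = 4:

One valid decomposition:
- u = 'aa'
- v = 'a'
- x = 'bb'
- y = 'b'
- z = 'ccc'

Verification:
- uvxyz = 'aa' + 'a' + 'bb' + 'b' + 'ccc' = aaabbbccc ✓
- |vxy| = |'abbb'| = 4 ≤ 4 ✓
- |vy| = |'ab'| = 2 > 0 ✓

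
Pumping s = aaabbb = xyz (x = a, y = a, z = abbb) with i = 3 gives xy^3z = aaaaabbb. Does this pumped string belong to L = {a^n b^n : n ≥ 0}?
No

xy³z = a · aaa · abbb = aaaaabbb.
aaaaabbb has 5 a's and 3 b's; 5 ≠ 3, so it is not in L.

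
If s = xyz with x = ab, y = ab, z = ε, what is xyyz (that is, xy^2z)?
ababab

Given x = 'ab', y = 'ab', z = '' and i = 2:

xy^2z = x + y·y·...·y (2 times) + z
       = 'ab' + 'ab'^2 + ''
       = 'ab' + 'abab' + ''
       = 'ababab'

The pumped string is 'ababab' with length 6.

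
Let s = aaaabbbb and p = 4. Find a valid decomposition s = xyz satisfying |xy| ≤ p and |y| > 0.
x = 'a', y = 'a', z = 'aabbbb'

For s = aaaabbbb and p = 4, one valid decomposition is:
- x = 'a' (length 1)
- y = 'a' (length 1)
- z = 'aabbbb' (length 6)

Verification:
- xyz = 'a' + 'a' + 'aabbbb' = aaaabbbb ✓
- |xy| = 2 ≤ 4 ✓
- |y| = 1 > 0 ✓

All pumping lemma constraints are satisfied.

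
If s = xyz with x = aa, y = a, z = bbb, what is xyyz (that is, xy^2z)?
aaaabbb

Given x = 'aa', y = 'a', z = 'bbb' and i = 2:

xy^2z = x + y·y·...·y (2 times) + z
       = 'aa' + 'a'^2 + 'bbb'
       = 'aa' + 'aa' + 'bbb'
       = 'aaaabbb'

The pumped string is 'aaaabbb' with length 7.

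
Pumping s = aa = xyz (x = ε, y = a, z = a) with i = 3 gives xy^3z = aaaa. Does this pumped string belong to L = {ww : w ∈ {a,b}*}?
Yes

xy³z = ε · aaa · a = aaaa.
aaaa splits into halves aa · aa, which are equal, so it is in L (w = aa).
(A single pumped string landing in L is not a contradiction by itself; a non-regularity proof needs some i for which xy^i z ∉ L, for every admissible decomposition.)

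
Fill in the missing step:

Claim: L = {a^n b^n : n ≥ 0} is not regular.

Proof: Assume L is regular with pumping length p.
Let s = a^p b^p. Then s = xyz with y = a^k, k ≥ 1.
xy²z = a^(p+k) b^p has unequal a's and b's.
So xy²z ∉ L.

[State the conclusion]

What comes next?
This contradicts the pumping lemma for regular languages,
which guarantees xy^i z ∈ L for all i ≥ 0.

Since our assumption that L is regular leads to a contradiction,
we conclude that L = {a^n b^n : n ≥ 0} is NOT regular. ∎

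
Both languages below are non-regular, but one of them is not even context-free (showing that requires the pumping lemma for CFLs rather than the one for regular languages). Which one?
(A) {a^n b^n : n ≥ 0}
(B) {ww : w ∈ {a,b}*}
(B) {ww : w ∈ {a,b}*}

(B) {ww : w ∈ {a,b}*} requires the CFL pumping lemma.

- {a^n b^n : n ≥ 0} is context-free (but not regular)
  • Can be shown non-regular with the regular pumping lemma
  • After pumping, the number of a's and b's become unequal

- {ww : w ∈ {a,b}*} is NOT context-free
  • Requires the CFL pumping lemma to prove
  • Even a PDA cannot compare two arbitrary halves symbol by symbol; CFL pumping on a^p b^p a^p b^p fails

The CFL pumping lemma is "stronger" in that it can prove non-membership
in the larger class of context-free languages.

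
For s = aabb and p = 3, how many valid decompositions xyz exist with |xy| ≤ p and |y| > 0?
6

For s = 'aabb' with pumping length p = 3:

Constraints: |xy| ≤ 3, |y| > 0

Valid decompositions (|xy| ≤ p, |y| ≥ 1):
  • x='', y='a', z='abb'
  • x='a', y='a', z='bb'
  • x='', y='aa', z='bb'
  • x='aa', y='b', z='b'
  • x='a', y='ab', z='b'
  • x='', y='aab', z='b'

Total count: 6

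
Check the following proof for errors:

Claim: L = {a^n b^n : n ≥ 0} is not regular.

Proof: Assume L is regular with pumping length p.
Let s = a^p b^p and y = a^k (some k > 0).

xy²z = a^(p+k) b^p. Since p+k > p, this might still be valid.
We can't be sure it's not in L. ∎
The proof is INCORRECT.

Error: The conclusion is wrong.
xy²z = a^(p+k) b^p is definitely NOT in L because the number of a's (p+k) ≠ number of b's (p).
The proof incorrectly doubts what is actually a valid contradiction.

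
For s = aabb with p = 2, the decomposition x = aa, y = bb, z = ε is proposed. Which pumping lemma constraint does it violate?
Violated: |xy| ≤ p

The decomposition x = aa, y = bb, z = ε for s = aabb with p = 2
violates the constraint: |xy| ≤ p

|xy| = |aabb| = 4 > 2 = p. The decomposition puts too many characters in xy.

Pumping lemma constraints:
1. xyz = s (decomposition is valid)
2. |xy| ≤ p
3. |y| > 0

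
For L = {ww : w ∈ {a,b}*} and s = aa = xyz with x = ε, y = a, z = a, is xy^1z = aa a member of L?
Yes

xy¹z = ε · a · a = aa.
aa splits into halves a · a, which are equal, so it is in L (w = a).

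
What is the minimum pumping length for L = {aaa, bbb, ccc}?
p = 4

For a finite language L, the pumping lemma holds vacuously if p > max|s| for s ∈ L.

The longest string in L = {aaa, bbb, ccc} has length 3.
If p = 4, then no string s ∈ L has |s| ≥ p, so the condition is vacuously true.

The minimum pumping length is p = 4.

Why no smaller p works: for any p ≤ 3, the longest string s ∈ L has |s| = 3 ≥ p, so it would
have to be pumpable; but pumping up (i = 2, 3, ...) produces ever longer strings, which cannot all lie in the
finite language L. So the pumping property fails for every p ≤ 3.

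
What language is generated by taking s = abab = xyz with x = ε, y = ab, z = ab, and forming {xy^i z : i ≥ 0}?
{xy^i z : i ≥ 0} = {(ab)^(i+1) : i ≥ 0} = {ab, abab, ababab, ...}

With x = ε, y = ab, z = ab: Pumping 'ab' gives strings of alternating a's and b's.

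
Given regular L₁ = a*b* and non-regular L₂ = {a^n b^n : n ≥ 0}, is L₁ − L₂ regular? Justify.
No — L₁ − L₂ is not regular.

a*b* − {a^n b^n} = {a^n b^m : n ≠ m}. If this were regular, then its complement intersected with a*b*, namely {a^n b^n : n ≥ 0}, would be regular too (closure under complement and intersection) — contradiction. So L₁ − L₂ is not regular.

Note that the bare facts "L₁ regular, L₂ non-regular" do not settle the question by themselves: the closure of regular languages under ∪, ∩, complement and difference applies only when BOTH operands are regular. With a non-regular operand the result can come out regular or non-regular depending on the specific languages, so one has to work out L₁ − L₂ for this particular pair, as above.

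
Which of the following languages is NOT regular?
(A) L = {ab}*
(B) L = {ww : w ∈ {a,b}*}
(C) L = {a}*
(B) {ww : w ∈ {a,b}*}

(B) L = {ww : w ∈ {a,b}*} is NOT regular.

The pumping lemma can be used to prove this:
After pumping, the two halves no longer match

The other languages are regular because they can be recognized by finite automata.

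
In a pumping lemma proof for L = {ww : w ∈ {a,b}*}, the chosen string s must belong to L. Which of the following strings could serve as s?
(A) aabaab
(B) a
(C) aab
(A) aabaab

The pumping lemma is applied to a string s that lies in L, so first check membership of each option:
- (A) aabaab splits into halves aab · aab, which are equal, so it is in L (w = aab) ✓
- (B) a has odd length 1, so it cannot be written as ww and is not in L ✗
- (C) aab has odd length 3, so it cannot be written as ww and is not in L ✗

Only (A) aabaab is in L, so it is the only candidate that could play the role of s.
(In a complete proof one picks s in terms of the pumping length p so that |s| ≥ p is guaranteed; a fixed string like aabaab illustrates the shape of such an s.)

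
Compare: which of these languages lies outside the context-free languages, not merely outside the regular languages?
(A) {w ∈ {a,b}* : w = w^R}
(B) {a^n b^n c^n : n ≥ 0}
(B) {a^n b^n c^n : n ≥ 0}

(B) {a^n b^n c^n : n ≥ 0} requires the CFL pumping lemma.

- {w ∈ {a,b}* : w = w^R} is context-free (but not regular)
  • Can be shown non-regular with the regular pumping lemma
  • After pumping, the string is no longer symmetric

- {a^n b^n c^n : n ≥ 0} is NOT context-free
  • Requires the CFL pumping lemma to prove
  • Cannot maintain three equal counts simultaneously

The CFL pumping lemma is "stronger" in that it can prove non-membership
in the larger class of context-free languages.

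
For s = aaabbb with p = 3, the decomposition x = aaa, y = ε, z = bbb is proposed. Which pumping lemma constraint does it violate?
Violated: |y| > 0

The decomposition x = aaa, y = ε, z = bbb for s = aaabbb with p = 3
violates the constraint: |y| > 0

|y| = 0, but the pumping lemma requires |y| > 0 (y must be non-empty).

Pumping lemma constraints:
1. xyz = s (decomposition is valid)
2. |xy| ≤ p
3. |y| > 0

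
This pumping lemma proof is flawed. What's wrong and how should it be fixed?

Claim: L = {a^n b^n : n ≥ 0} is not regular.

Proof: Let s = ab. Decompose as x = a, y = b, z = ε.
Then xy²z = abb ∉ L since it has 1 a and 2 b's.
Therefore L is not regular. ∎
Error: The string s = ab might be shorter than the pumping length p.

Correction: Choose s = a^p b^p to ensure |s| ≥ p. Also, the decomposition is wrong: with |xy| ≤ p, y cannot include b's when s starts with p a's.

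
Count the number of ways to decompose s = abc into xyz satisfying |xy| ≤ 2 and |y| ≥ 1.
3

For s = 'abc' with pumping length p = 2:

Constraints: |xy| ≤ 2, |y| > 0

Valid decompositions (|xy| ≤ p, |y| ≥ 1):
  • x='', y='a', z='bc'
  • x='a', y='b', z='c'
  • x='', y='ab', z='c'

Total count: 3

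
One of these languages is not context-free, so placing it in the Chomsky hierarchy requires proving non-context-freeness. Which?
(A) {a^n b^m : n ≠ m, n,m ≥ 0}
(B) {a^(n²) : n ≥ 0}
(B) {a^(n²) : n ≥ 0}

(B) {a^(n²) : n ≥ 0} requires the CFL pumping lemma.

- {a^n b^m : n ≠ m, n,m ≥ 0} is context-free (but not regular)
  • Can be shown non-regular with the regular pumping lemma
  • After pumping a's, we can make n = m

- {a^(n²) : n ≥ 0} is NOT context-free
  • Requires the CFL pumping lemma to prove
  • Gaps between squares grow unboundedly

The CFL pumping lemma is "stronger" in that it can prove non-membership
in the larger class of context-free languages.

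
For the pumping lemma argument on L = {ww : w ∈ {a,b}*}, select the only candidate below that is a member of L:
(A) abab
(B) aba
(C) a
(A) abab

The pumping lemma is applied to a string s that lies in L, so first check membership of each option:
- (A) abab splits into halves ab · ab, which are equal, so it is in L (w = ab) ✓
- (B) aba has odd length 3, so it cannot be written as ww and is not in L ✗
- (C) a has odd length 1, so it cannot be written as ww and is not in L ✗

Only (A) abab is in L, so it is the only candidate that could play the role of s.
(In a complete proof one picks s in terms of the pumping length p so that |s| ≥ p is guaranteed; a fixed string like abab illustrates the shape of such an s.)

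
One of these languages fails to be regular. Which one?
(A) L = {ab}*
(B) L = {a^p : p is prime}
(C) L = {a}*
(B) {a^p : p is prime}

(B) L = {a^p : p is prime} is NOT regular.

The pumping lemma can be used to prove this:
After pumping, the length becomes composite

The other languages are regular because they can be recognized by finite automata.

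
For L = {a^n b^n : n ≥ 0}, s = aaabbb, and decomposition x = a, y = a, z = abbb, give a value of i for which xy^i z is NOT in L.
i = 3

xy³z = a · aaa · abbb = aaaaabbb; aaaaabbb has 5 a's and 3 b's; 5 ≠ 3, so it is not in L.
(Other choices also work, e.g. i = 0, 2; only i = 1 is guaranteed to stay in L since xy¹z = s.)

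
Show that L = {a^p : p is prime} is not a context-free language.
Assume for contradiction that L is context-free, and let p ≥ 1 be the pumping length given by the pumping lemma for CFLs.
Choose a prime q with q ≥ p and let s = a^q. Then s ∈ L and |s| = q ≥ p.
By the CFL pumping lemma, s = uvxyz for some u, v, x, y, z with |vxy| ≤ p, |vy| ≥ 1, and uv^i xy^i z ∈ L for every i ≥ 0.
All symbols are a's, so only lengths matter: let k = |vy|, with 1 ≤ k ≤ p. Then |uv^i xy^i z| = q + (i − 1)k.

Take i = q + 1: the length is q + qk = q(k + 1).
Both factors satisfy q ≥ 2 and k + 1 ≥ 2, so q(k + 1) is composite and uv^(q+1) xy^(q+1) z ∉ L.

This contradicts the CFL pumping lemma, which requires uv^i xy^i z ∈ L for all i ≥ 0.
Hence L = {a^p : p is prime} is not context-free. ∎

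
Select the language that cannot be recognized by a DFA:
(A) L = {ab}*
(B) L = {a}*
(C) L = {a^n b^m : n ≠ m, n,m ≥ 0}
(C) {a^n b^m : n ≠ m, n,m ≥ 0}

(C) L = {a^n b^m : n ≠ m, n,m ≥ 0} is NOT regular.

The pumping lemma can be used to prove this:
After pumping a's, we can make n = m

The other languages are regular because they can be recognized by finite automata.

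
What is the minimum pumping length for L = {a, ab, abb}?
p = 4

For a finite language L, the pumping lemma holds vacuously if p > max|s| for s ∈ L.

The longest string in L = {a, ab, abb} has length 3.
If p = 4, then no string s ∈ L has |s| ≥ p, so the condition is vacuously true.

The minimum pumping length is p = 4.

Why no smaller p works: for any p ≤ 3, the longest string s ∈ L has |s| = 3 ≥ p, so it would
have to be pumpable; but pumping up (i = 2, 3, ...) produces ever longer strings, which cannot all lie in the
finite language L. So the pumping property fails for every p ≤ 3.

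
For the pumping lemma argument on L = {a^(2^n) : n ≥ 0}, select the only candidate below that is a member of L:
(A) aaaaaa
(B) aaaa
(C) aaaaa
(B) aaaa

The pumping lemma is applied to a string s that lies in L, so first check membership of each option:
- (A) aaaaaa has length 6, strictly between 2^2 = 4 and 2^3 = 8, so it is not in L ✗
- (B) aaaa has length 4 = 2^2, so it is in L ✓
- (C) aaaaa has length 5, strictly between 2^2 = 4 and 2^3 = 8, so it is not in L ✗

Only (B) aaaa is in L, so it is the only candidate that could play the role of s.
(In a complete proof one picks s in terms of the pumping length p so that |s| ≥ p is guaranteed; a fixed string like aaaa illustrates the shape of such an s.)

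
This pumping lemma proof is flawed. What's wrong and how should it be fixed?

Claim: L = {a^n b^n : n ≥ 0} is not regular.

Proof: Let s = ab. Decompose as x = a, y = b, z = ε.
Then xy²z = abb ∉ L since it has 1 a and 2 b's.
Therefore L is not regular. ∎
Error: The string s = ab might be shorter than the pumping length p.

Correction: Choose s = a^p b^p to ensure |s| ≥ p. Also, the decomposition is wrong: with |xy| ≤ p, y cannot include b's when s starts with p a's.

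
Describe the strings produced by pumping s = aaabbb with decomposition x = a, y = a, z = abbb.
{xy^i z : i ≥ 0} = {a^(2+i) b^3 : i ≥ 0} = {aabbb, aaabbb, aaaabbb, ...}

With x = a, y = a, z = abbb: Starting with aaabbb and pumping the second 'a', we get strings with 2+i a's followed by 3 b's for i = 0, 1, 2, ...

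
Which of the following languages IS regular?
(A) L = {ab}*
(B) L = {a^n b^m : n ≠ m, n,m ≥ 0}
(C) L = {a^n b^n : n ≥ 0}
(A) {ab}*

(A) L = {ab}* is regular.

This can be recognized by a finite automaton (DFA/NFA).
Regular expressions like {ab}* define regular languages.

The other choices are not regular:
- {a^n b^m : n ≠ m, n,m ≥ 0}: After pumping a's, we can make n = m
- {a^n b^n : n ≥ 0}: After pumping, the number of a's and b's become unequal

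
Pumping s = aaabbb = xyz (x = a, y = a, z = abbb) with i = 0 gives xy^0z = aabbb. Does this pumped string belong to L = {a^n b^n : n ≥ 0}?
No

xy⁰z = a · ε · abbb = aabbb.
aabbb has 2 a's and 3 b's; 2 ≠ 3, so it is not in L.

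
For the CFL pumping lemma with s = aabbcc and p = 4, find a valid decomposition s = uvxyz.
u='a', v='a', x='bb', y='c', z='c'

For s = aabbcc with pumping length p = 4:

One valid decomposition:
- u = 'a'
- v = 'a'
- x = 'bb'
- y = 'c'
- z = 'c'

Verification:
- uvxyz = 'a' + 'a' + 'bb' + 'c' + 'c' = aabbcc ✓
- |vxy| = |'abbc'| = 4 ≤ 4 ✓
- |vy| = |'ac'| = 2 > 0 ✓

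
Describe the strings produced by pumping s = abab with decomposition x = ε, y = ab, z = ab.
{xy^i z : i ≥ 0} = {(ab)^(i+1) : i ≥ 0} = {ab, abab, ababab, ...}

With x = ε, y = ab, z = ab: Pumping 'ab' gives strings of alternating a's and b's.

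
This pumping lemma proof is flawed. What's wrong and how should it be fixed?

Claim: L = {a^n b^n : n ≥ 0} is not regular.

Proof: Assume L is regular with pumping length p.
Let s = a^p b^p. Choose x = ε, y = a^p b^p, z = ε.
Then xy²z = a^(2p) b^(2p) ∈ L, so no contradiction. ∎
Error: The decomposition violates |xy| ≤ p. With y = a^p b^p, |xy| = |y| = 2p > p. (The proof also miscomputes xy²z, which would be a^p b^p a^p b^p rather than a^(2p) b^(2p), and it wrongly treats one harmless decomposition as settling the matter — the prover does not get to choose the decomposition.)

Correction: The pumping lemma requires |xy| ≤ p, and the argument must handle every decomposition satisfying |xy| ≤ p, |y| ≥ 1. Since s starts with p a's, any such y consists only of a's, say y = a^k with k ≥ 1. Then xy²z = a^(p+k) b^p has unequal numbers of a's and b's, so xy²z ∉ L — the required contradiction.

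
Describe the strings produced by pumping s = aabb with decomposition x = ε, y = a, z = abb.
{xy^i z : i ≥ 0} = {a^(i+1) b^2 : i ≥ 0} = {abb, aabb, aaabb, ...}

With x = ε, y = a, z = abb: Starting with aabb and pumping the first 'a' (z = abb keeps the second 'a'), we get strings with i+1 a's followed by 2 b's for i = 0, 1, 2, ...; note bb is not produced because z always contributes one a.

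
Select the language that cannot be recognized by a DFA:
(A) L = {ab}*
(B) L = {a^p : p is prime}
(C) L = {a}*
(B) {a^p : p is prime}

(B) L = {a^p : p is prime} is NOT regular.

The pumping lemma can be used to prove this:
After pumping, the length becomes composite

The other languages are regular because they can be recognized by finite automata.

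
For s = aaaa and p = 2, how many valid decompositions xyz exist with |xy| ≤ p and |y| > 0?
3

For s = 'aaaa' with pumping length p = 2:

Constraints: |xy| ≤ 2, |y| > 0

Valid decompositions (|xy| ≤ p, |y| ≥ 1):
  • x='', y='a', z='aaa'
  • x='a', y='a', z='aa'
  • x='', y='aa', z='aa'

Total count: 3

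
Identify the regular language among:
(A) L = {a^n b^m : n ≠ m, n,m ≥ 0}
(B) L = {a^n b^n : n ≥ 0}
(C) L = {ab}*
(C) {ab}*

(C) L = {ab}* is regular.

This can be recognized by a finite automaton (DFA/NFA).
Regular expressions like {ab}* define regular languages.

The other choices are not regular:
- {a^n b^m : n ≠ m, n,m ≥ 0}: After pumping a's, we can make n = m
- {a^n b^n : n ≥ 0}: After pumping, the number of a's and b's become unequal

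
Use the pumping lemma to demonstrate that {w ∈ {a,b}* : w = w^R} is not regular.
Assume for contradiction that L is regular, and let p ≥ 1 be the pumping length given by the pumping lemma.
Choose s = a^p b a^p. Then s ∈ L (it reads the same in both directions) and |s| = 2p + 1 ≥ p.
By the pumping lemma, s = xyz for some x, y, z with |xy| ≤ p, |y| ≥ 1, and xy^i z ∈ L for every i ≥ 0.
Since |xy| ≤ p and the first p symbols of s are all a's, y = a^k for some k with 1 ≤ k ≤ p.

Take i = 2: xy²z = a^(p + k) b a^p.
Its reversal is a^p b a^(p + k). These differ because the block of a's before the unique b has length p + k in one and p in the other, and p + k ≠ p since k ≥ 1. So xy²z is not a palindrome, i.e. xy²z ∉ L.

This contradicts the pumping lemma, which requires xy^i z ∈ L for all i ≥ 0.
Hence L = {w ∈ {a,b}* : w = w^R} is not regular. ∎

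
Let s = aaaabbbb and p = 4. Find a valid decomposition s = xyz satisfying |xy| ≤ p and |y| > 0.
x = 'a', y = 'aaa', z = 'bbbb'

For s = aaaabbbb and p = 4, one valid decomposition is:
- x = 'a' (length 1)
- y = 'aaa' (length 3)
- z = 'bbbb' (length 4)

Verification:
- xyz = 'a' + 'aaa' + 'bbbb' = aaaabbbb ✓
- |xy| = 4 ≤ 4 ✓
- |y| = 3 > 0 ✓

All pumping lemma constraints are satisfied.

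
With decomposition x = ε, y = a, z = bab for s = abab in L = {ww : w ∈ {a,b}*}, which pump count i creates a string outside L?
i = 2

xy²z = ε · aa · bab = aabab; aabab has odd length 5, so it cannot be written as ww and is not in L.
(Other choices also work, e.g. i = 0, 3; only i = 1 is guaranteed to stay in L since xy¹z = s.)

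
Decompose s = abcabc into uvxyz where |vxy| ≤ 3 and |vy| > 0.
u='ab', v='c', x='a', y='b', z='c'

For s = abcabc with pumping length p = 3:

One valid decomposition:
- u = 'ab'
- v = 'c'
- x = 'a'
- y = 'b'
- z = 'c'

Verification:
- uvxyz = 'ab' + 'c' + 'a' + 'b' + 'c' = abcabc ✓
- |vxy| = |'cab'| = 3 ≤ 3 ✓
- |vy| = |'cb'| = 2 > 0 ✓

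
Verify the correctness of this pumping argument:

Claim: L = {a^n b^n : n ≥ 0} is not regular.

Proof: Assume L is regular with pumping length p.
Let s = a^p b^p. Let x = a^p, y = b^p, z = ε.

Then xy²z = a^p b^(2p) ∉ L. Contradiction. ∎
The proof is INCORRECT.

Error: The decomposition violates |xy| ≤ p.
With x = a^p and y = b^p, we have |xy| = 2p > p.
The pumping lemma requires |xy| ≤ p, so y must be within the first p characters.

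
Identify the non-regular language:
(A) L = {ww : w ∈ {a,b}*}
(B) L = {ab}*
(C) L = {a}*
(A) {ww : w ∈ {a,b}*}

(A) L = {ww : w ∈ {a,b}*} is NOT regular.

The pumping lemma can be used to prove this:
After pumping, the two halves no longer match

The other languages are regular because they can be recognized by finite automata.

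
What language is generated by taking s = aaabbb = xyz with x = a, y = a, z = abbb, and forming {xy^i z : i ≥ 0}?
{xy^i z : i ≥ 0} = {a^(2+i) b^3 : i ≥ 0} = {aabbb, aaabbb, aaaabbb, ...}

With x = a, y = a, z = abbb: Starting with aaabbb and pumping the second 'a', we get strings with 2+i a's followed by 3 b's for i = 0, 1, 2, ...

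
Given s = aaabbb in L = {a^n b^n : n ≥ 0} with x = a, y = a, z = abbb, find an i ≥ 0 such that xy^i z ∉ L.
i = 2

xy²z = a · aa · abbb = aaaabbb; aaaabbb has 4 a's and 3 b's; 4 ≠ 3, so it is not in L.
(Other choices also work, e.g. i = 0, 3; only i = 1 is guaranteed to stay in L since xy¹z = s.)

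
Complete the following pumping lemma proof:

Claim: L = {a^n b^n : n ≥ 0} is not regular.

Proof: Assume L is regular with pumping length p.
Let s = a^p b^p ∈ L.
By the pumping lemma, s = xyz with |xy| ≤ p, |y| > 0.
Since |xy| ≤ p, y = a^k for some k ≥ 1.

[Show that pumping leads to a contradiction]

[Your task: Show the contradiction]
Consider xy²z = a^(p+k) b^p.

Since k ≥ 1, we have p + k > p.
So xy²z has more a's than b's: (p+k) a's vs p b's.
This means xy²z ∉ L because a^n b^n requires equal counts.

This contradicts the pumping lemma which states xy²z ∈ L.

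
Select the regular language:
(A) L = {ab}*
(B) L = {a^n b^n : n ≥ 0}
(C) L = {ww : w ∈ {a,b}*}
(A) {ab}*

(A) L = {ab}* is regular.

This can be recognized by a finite automaton (DFA/NFA).
Regular expressions like {ab}* define regular languages.

The other choices are not regular:
- {a^n b^n : n ≥ 0}: After pumping, the number of a's and b's become unequal
- {ww : w ∈ {a,b}*}: After pumping, the two halves no longer match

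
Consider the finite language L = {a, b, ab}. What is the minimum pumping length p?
p = 3

For a finite language L, the pumping lemma holds vacuously if p > max|s| for s ∈ L.

The longest string in L = {a, b, ab} has length 2.
If p = 3, then no string s ∈ L has |s| ≥ p, so the condition is vacuously true.

The minimum pumping length is p = 3.

Why no smaller p works: for any p ≤ 2, the longest string s ∈ L has |s| = 2 ≥ p, so it would
have to be pumpable; but pumping up (i = 2, 3, ...) produces ever longer strings, which cannot all lie in the
finite language L. So the pumping property fails for every p ≤ 2.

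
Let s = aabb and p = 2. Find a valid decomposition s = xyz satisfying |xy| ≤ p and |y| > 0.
x = '', y = 'aa', z = 'bb'

For s = aabb and p = 2, one valid decomposition is:
- x = '' (length 0)
- y = 'aa' (length 2)
- z = 'bb' (length 2)

Verification:
- xyz = '' + 'aa' + 'bb' = aabb ✓
- |xy| = 2 ≤ 2 ✓
- |y| = 2 > 0 ✓

All pumping lemma constraints are satisfied.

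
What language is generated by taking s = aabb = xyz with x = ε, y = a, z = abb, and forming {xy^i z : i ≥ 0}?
{xy^i z : i ≥ 0} = {a^(i+1) b^2 : i ≥ 0} = {abb, aabb, aaabb, ...}

With x = ε, y = a, z = abb: Starting with aabb and pumping the first 'a' (z = abb keeps the second 'a'), we get strings with i+1 a's followed by 2 b's for i = 0, 1, 2, ...; note bb is not produced because z always contributes one a.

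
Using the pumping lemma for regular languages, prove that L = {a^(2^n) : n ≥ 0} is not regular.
Assume for contradiction that L is regular, and let p ≥ 1 be the pumping length given by the pumping lemma.
Choose s = a^(2^p). Then s ∈ L and |s| = 2^p ≥ p.
By the pumping lemma, s = xyz for some x, y, z with |xy| ≤ p, |y| ≥ 1, and xy^i z ∈ L for every i ≥ 0.
Here y = a^k for some k with 1 ≤ k ≤ |xy| ≤ p, and p < 2^p.

Take i = 2: |xy²z| = 2^p + k.
Now 2^p < 2^p + k ≤ 2^p + p < 2^p + 2^p = 2^(p+1).
So |xy²z| lies strictly between the consecutive powers of two 2^p and 2^(p+1), hence is not a power of 2, and xy²z ∉ L.

This contradicts the pumping lemma, which requires xy^i z ∈ L for all i ≥ 0.
Hence L = {a^(2^n) : n ≥ 0} is not regular. ∎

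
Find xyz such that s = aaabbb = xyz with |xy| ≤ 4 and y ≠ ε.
x = '', y = 'aaa', z = 'bbb'

For s = aaabbb and p = 4, one valid decomposition is:
- x = '' (length 0)
- y = 'aaa' (length 3)
- z = 'bbb' (length 3)

Verification:
- xyz = '' + 'aaa' + 'bbb' = aaabbb ✓
- |xy| = 3 ≤ 4 ✓
- |y| = 3 > 0 ✓

All pumping lemma constraints are satisfied.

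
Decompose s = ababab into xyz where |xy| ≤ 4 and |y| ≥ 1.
x = '', y = 'aba', z = 'bab'

For s = ababab and p = 4, one valid decomposition is:
- x = '' (length 0)
- y = 'aba' (length 3)
- z = 'bab' (length 3)

Verification:
- xyz = '' + 'aba' + 'bab' = ababab ✓
- |xy| = 3 ≤ 4 ✓
- |y| = 3 > 0 ✓

All pumping lemma constraints are satisfied.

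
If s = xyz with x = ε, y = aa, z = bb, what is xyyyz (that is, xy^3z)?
aaaaaabb

Given x = '', y = 'aa', z = 'bb' and i = 3:

xy^3z = x + y·y·...·y (3 times) + z
       = '' + 'aa'^3 + 'bb'
       = '' + 'aaaaaa' + 'bb'
       = 'aaaaaabb'

The pumped string is 'aaaaaabb' with length 8.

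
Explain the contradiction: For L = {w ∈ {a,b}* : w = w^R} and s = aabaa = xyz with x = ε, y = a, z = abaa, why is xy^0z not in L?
xy⁰z = abaa ∉ L

Pumping with i = 0 replaces y = a by y⁰ = ε:
- Original: s = xyz = aabaa; aabaa reversed is aabaa, the same string, so it is a palindrome and is in L
- Pumped: xy⁰z = ε · ε · abaa = abaa
- abaa reversed is aaba ≠ abaa, so it is not a palindrome and is not in L

The pumping lemma would require xy⁰z ∈ L, so this decomposition yields a contradiction.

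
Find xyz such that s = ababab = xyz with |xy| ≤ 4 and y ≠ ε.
x = '', y = 'abab', z = 'ab'

For s = ababab and p = 4, one valid decomposition is:
- x = '' (length 0)
- y = 'abab' (length 4)
- z = 'ab' (length 2)

Verification:
- xyz = '' + 'abab' + 'ab' = ababab ✓
- |xy| = 4 ≤ 4 ✓
- |y| = 4 > 0 ✓

All pumping lemma constraints are satisfied.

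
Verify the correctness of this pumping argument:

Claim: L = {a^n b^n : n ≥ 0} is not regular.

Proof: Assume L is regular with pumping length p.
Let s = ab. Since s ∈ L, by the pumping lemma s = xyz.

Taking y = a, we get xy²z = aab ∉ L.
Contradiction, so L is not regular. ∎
The proof is INCORRECT.

Error: The string s = ab may be shorter than p.
The pumping lemma only applies to strings with |s| ≥ p, and p is not under our control.
We must choose s in terms of p, e.g. s = a^p b^p, to ensure |s| ≥ p.
(The proof also fixes one particular y; a valid argument must handle every decomposition with |xy| ≤ p and |y| ≥ 1 — for s = a^p b^p this forces y = a^k, and then xy²z = a^(p+k) b^p ∉ L.)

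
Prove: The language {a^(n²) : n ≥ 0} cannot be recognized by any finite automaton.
Assume for contradiction that L is regular, and let p ≥ 1 be the pumping length given by the pumping lemma.
Choose s = a^(p²). Then s ∈ L and |s| = p² ≥ p.
By the pumping lemma, s = xyz for some x, y, z with |xy| ≤ p, |y| ≥ 1, and xy^i z ∈ L for every i ≥ 0.
Here y = a^k for some k with 1 ≤ k ≤ |xy| ≤ p.

Take i = 2: |xy²z| = p² + k.
Now p² < p² + k ≤ p² + p < p² + 2p + 1 = (p + 1)².
So |xy²z| lies strictly between the consecutive squares p² and (p + 1)², hence is not a perfect square, and xy²z ∉ L.

This contradicts the pumping lemma, which requires xy^i z ∈ L for all i ≥ 0.
Hence L = {a^(n²) : n ≥ 0} is not regular. ∎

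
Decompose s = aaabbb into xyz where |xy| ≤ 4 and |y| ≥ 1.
x = '', y = 'aa', z = 'abbb'

For s = aaabbb and p = 4, one valid decomposition is:
- x = '' (length 0)
- y = 'aa' (length 2)
- z = 'abbb' (length 4)

Verification:
- xyz = '' + 'aa' + 'abbb' = aaabbb ✓
- |xy| = 2 ≤ 4 ✓
- |y| = 2 > 0 ✓

All pumping lemma constraints are satisfied.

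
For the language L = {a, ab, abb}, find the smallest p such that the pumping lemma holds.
p = 4

For a finite language L, the pumping lemma holds vacuously if p > max|s| for s ∈ L.

The longest string in L = {a, ab, abb} has length 3.
If p = 4, then no string s ∈ L has |s| ≥ p, so the condition is vacuously true.

The minimum pumping length is p = 4.

Why no smaller p works: for any p ≤ 3, the longest string s ∈ L has |s| = 3 ≥ p, so it would
have to be pumpable; but pumping up (i = 2, 3, ...) produces ever longer strings, which cannot all lie in the
finite language L. So the pumping property fails for every p ≤ 3.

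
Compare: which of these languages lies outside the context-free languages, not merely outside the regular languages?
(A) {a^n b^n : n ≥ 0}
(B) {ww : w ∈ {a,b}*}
(B) {ww : w ∈ {a,b}*}

(B) {ww : w ∈ {a,b}*} requires the CFL pumping lemma.

- {a^n b^n : n ≥ 0} is context-free (but not regular)
  • Can be shown non-regular with the regular pumping lemma
  • After pumping, the number of a's and b's become unequal

- {ww : w ∈ {a,b}*} is NOT context-free
  • Requires the CFL pumping lemma to prove
  • Cannot verify equality of two arbitrary substrings

The CFL pumping lemma is "stronger" in that it can prove non-membership
in the larger class of context-free languages.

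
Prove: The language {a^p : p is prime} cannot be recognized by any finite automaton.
Assume for contradiction that L is regular, and let p ≥ 1 be the pumping length given by the pumping lemma.
Choose a prime q with q ≥ p (one exists because there are infinitely many primes) and let s = a^q. Then s ∈ L and |s| = q ≥ p.
By the pumping lemma, s = xyz for some x, y, z with |xy| ≤ p, |y| ≥ 1, and xy^i z ∈ L for every i ≥ 0.
Here y = a^k for some k with 1 ≤ k ≤ p, and xy^i z = a^(q + (i − 1)k) for every i ≥ 0.

Take i = q + 1: |xy^(q+1) z| = q + qk = q(k + 1).
Both factors satisfy q ≥ 2 and k + 1 ≥ 2, so q(k + 1) is composite, and xy^(q+1) z ∉ L.

This contradicts the pumping lemma, which requires xy^i z ∈ L for all i ≥ 0.
Hence L = {a^p : p is prime} is not regular. ∎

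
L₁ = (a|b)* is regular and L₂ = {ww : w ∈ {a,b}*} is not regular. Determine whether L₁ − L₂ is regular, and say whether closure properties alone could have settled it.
No — L₁ − L₂ is not regular.

L₁ − L₂ is the complement of {ww} within {a,b}*. If it were regular, its complement {ww} would be regular as well (regular languages are closed under complement) — contradiction. So L₁ − L₂ is not regular.

Note that the bare facts "L₁ regular, L₂ non-regular" do not settle the question by themselves: the closure of regular languages under ∪, ∩, complement and difference applies only when BOTH operands are regular. With a non-regular operand the result can come out regular or non-regular depending on the specific languages, so one has to work out L₁ − L₂ for this particular pair, as above.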